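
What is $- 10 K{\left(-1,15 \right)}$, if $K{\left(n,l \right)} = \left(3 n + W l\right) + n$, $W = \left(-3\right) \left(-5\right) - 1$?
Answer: $-2060$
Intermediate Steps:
$W = 14$ ($W = 15 - 1 = 14$)
$K{\left(n,l \right)} = 4 n + 14 l$ ($K{\left(n,l \right)} = \left(3 n + 14 l\right) + n = 4 n + 14 l$)
$- 10 K{\left(-1,15 \right)} = - 10 \left(4 \left(-1\right) + 14 \cdot 15\right) = - 10 \left(-4 + 210\right) = \left(-10\right) 206 = -2060$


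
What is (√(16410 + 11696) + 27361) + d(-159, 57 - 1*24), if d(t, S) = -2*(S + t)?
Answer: 27613 + √28106 ≈ 27781.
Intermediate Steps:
d(t, S) = -2*S - 2*t
(√(16410 + 11696) + 27361) + d(-159, 57 - 1*24) = (√(16410 + 11696) + 27361) + (-2*(57 - 1*24) - 2*(-159)) = (√28106 + 27361) + (-2*(57 - 24) + 318) = (27361 + √28106) + (-2*33 + 318) = (27361 + √28106) + (-66 + 318) = (27361 + √28106) + 252 = 27613 + √28106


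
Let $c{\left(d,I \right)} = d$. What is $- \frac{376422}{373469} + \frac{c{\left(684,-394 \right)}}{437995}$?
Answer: $- \frac{164615501094}{163577554655} \approx -1.0063$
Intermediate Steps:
$- \frac{376422}{373469} + \frac{c{\left(684,-394 \right)}}{437995} = - \frac{376422}{373469} + \frac{684}{437995} = - \frac{164615501094}{163577554655}$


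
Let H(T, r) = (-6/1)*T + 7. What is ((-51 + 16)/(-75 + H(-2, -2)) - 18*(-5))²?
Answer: 525625/64 ≈ 8212.9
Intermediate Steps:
H(T, r) = 7 - 6*T (H(T, r) = (-6*1)*T + 7 = -6*T + 7 = 7 - 6*T)
((-51 + 16)/(-75 + H(-2, -2)) - 18*(-5))² = ((-51 + 16)/(-75 + (7 - 6*(-2))) - 18*(-5))² = (-35/(-75 + (7 + 12)) + 90)² = (-35/(-75 + 19) + 90)² = (-35/(-56) + 90)² = (-35*(-1/56) + 90)² = (5/8 + 90)² = (725/8)² = 525625/64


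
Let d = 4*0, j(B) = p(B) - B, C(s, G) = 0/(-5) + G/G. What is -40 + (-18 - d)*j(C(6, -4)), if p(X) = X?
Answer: -40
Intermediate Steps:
C(s, G) = 1 (C(s, G) = 0*(-⅕) + 1 = 0 + 1 = 1)
j(B) = 0 (j(B) = B - B = 0)
d = 0
-40 + (-18 - d)*j(C(6, -4)) = -40 + (-18 - 1*0)*0 = -40 + (-18 + 0)*0 = -40 - 18*0 = -40 + 0 = -40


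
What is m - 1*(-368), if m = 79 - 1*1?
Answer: 446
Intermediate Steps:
m = 78 (m = 79 - 1 = 78)
m - 1*(-368) = 78 - 1*(-368) = 78 + 368 = 446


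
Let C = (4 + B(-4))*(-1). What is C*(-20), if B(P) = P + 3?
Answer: 60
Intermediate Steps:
B(P) = 3 + P
C = -3 (C = (4 + (3 - 4))*(-1) = (4 - 1)*(-1) = 3*(-1) = -3)
C*(-20) = -3*(-20) = 60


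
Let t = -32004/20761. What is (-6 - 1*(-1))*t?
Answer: 160020/20761 ≈ 7.7077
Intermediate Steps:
t = -32004/20761 (t = -32004*1/20761 = -32004/20761 ≈ -1.5415)
(-6 - 1*(-1))*t = (-6 - 1*(-1))*(-32004/20761) = (-6 + 1)*(-32004/20761) = -5*(-32004/20761) = 160020/20761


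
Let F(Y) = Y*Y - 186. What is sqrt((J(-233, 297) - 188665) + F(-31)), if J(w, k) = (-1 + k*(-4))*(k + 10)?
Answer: I*sqrt(552913) ≈ 743.58*I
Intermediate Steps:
J(w, k) = (-1 - 4*k)*(10 + k)
F(Y) = -186 + Y**2 (F(Y) = Y**2 - 186 = -186 + Y**2)
sqrt((J(-233, 297) - 188665) + F(-31)) = sqrt(((-10 - 41*297 - 4*297**2) - 188665) + (-186 + (-31)**2)) = sqrt(((-10 - 12177 - 4*88209) - 188665) + (-186 + 961)) = sqrt(((-10 - 12177 - 352836) - 188665) + 775) = sqrt((-365023 - 188665) + 775) = sqrt(-553688 + 775) = sqrt(-552913) = I*sqrt(552913)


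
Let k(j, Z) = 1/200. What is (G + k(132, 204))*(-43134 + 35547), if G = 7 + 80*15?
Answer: -1831509387/200 ≈ -9.1576e+6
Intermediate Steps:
G = 1207 (G = 7 + 1200 = 1207)
k(j, Z) = 1/200
(G + k(132, 204))*(-43134 + 35547) = (1207 + 1/200)*(-43134 + 35547) = (241401/200)*(-7587) = -1831509387/200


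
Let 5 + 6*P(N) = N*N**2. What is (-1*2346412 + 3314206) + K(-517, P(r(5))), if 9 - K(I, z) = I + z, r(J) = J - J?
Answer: 5809925/6 ≈ 9.6832e+5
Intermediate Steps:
r(J) = 0
P(N) = -5/6 + N**3/6 (P(N) = -5/6 + (N*N**2)/6 = -5/6 + N**3/6)
K(I, z) = 9 - I - z (K(I, z) = 9 - (I + z) = 9 + (-I - z) = 9 - I - z)
(-1*2346412 + 3314206) + K(-517, P(r(5))) = (-1*2346412 + 3314206) + (9 - 1*(-517) - (-5/6 + (1/6)*0**3)) = (-2346412 + 3314206) + (9 + 517 - (-5/6 + (1/6)*0)) = 967794 + (9 + 517 - (-5/6 + 0)) = 967794 + (9 + 517 - 1*(-5/6)) = 967794 + (9 + 517 + 5/6) = 967794 + 3161/6 = 5809925/6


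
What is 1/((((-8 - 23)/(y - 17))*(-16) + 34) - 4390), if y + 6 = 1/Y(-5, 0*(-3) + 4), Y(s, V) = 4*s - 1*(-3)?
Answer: -49/214498 ≈ -0.00022844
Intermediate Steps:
Y(s, V) = 3 + 4*s (Y(s, V) = 4*s + 3 = 3 + 4*s)
y = -103/17 (y = -6 + 1/(3 + 4*(-5)) = -6 + 1/(3 - 20) = -6 + 1/(-17) = -6 - 1/17 = -103/17 ≈ -6.0588)
1/((((-8 - 23)/(y - 17))*(-16) + 34) - 4390) = 1/((((-8 - 23)/(-103/17 - 17))*(-16) + 34) - 4390) = 1/((-31/(-392/17)*(-16) + 34) - 4390) = 1/((-31*(-17/392)*(-16) + 34) - 4390) = 1/(((527/392)*(-16) + 34) - 4390) = 1/((-1054/49 + 34) - 4390) = 1/(612/49 - 4390) = 1/(-214498/49) = -49/214498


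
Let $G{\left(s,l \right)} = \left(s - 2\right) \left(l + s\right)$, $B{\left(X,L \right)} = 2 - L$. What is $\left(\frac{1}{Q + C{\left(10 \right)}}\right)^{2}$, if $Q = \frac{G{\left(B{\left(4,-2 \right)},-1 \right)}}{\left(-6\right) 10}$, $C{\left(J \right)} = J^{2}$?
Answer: $\frac{100}{998001} \approx 0.0001002$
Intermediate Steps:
$G{\left(s,l \right)} = \left(-2 + s\right) \left(l + s\right)$
$Q = - \frac{1}{10}$ ($Q = \frac{\left(2 - -2\right)^{2} - -2 - 2 \left(2 - -2\right) - \left(2 - -2\right)}{\left(-6\right) 10} = \frac{\left(2 + 2\right)^{2} + 2 - 2 \left(2 + 2\right) - \left(2 + 2\right)}{-60} = \left(4^{2} + 2 - 8 - 4\right) \left(- \frac{1}{60}\right) = \left(16 + 2 - 8 - 4\right) \left(- \frac{1}{60}\right) = 6 \left(- \frac{1}{60}\right) = - \frac{1}{10} \approx -0.1$)
$\left(\frac{1}{Q + C{\left(10 \right)}}\right)^{2} = \left(\frac{1}{- \frac{1}{10} + 10^{2}}\right)^{2} = \left(\frac{1}{- \frac{1}{10} + 100}\right)^{2} = \left(\frac{1}{\frac{999}{10}}\right)^{2} = \left(\frac{10}{999}\right)^{2} = \frac{100}{998001}$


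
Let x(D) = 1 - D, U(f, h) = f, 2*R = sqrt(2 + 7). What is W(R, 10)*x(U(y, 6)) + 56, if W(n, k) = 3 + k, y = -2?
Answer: 95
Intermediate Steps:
R = 3/2 (R = sqrt(2 + 7)/2 = sqrt(9)/2 = (1/2)*3 = 3/2 ≈ 1.5000)
W(R, 10)*x(U(y, 6)) + 56 = (3 + 10)*(1 - 1*(-2)) + 56 = 13*(1 + 2) + 56 = 13*3 + 56 = 39 + 56 = 95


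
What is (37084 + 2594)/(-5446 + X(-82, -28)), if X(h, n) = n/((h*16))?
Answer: -4338128/595427 ≈ -7.2857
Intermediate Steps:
X(h, n) = n/(16*h) (X(h, n) = n/((16*h)) = n*(1/(16*h)) = n/(16*h))
(37084 + 2594)/(-5446 + X(-82, -28)) = (37084 + 2594)/(-5446 + (1/16)*(-28)/(-82)) = 39678/(-5446 + (1/16)*(-28)*(-1/82)) = 39678/(-5446 + 7/328) = 39678/(-1786281/328) = 39678*(-328/1786281) = -4338128/595427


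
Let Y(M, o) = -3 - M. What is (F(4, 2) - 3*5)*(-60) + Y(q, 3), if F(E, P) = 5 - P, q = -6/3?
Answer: 719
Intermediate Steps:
q = -2 (q = -6*⅓ = -2)
(F(4, 2) - 3*5)*(-60) + Y(q, 3) = ((5 - 1*2) - 3*5)*(-60) + (-3 - 1*(-2)) = ((5 - 2) - 15)*(-60) + (-3 + 2) = (3 - 15)*(-60) - 1 = -12*(-60) - 1 = 720 - 1 = 719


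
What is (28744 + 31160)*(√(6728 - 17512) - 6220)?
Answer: -372602880 + 239616*I*√674 ≈ -3.726e+8 + 6.2208e+6*I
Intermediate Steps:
(28744 + 31160)*(√(6728 - 17512) - 6220) = 59904*(√(-10784) - 6220) = 59904*(4*I*√674 - 6220) = 59904*(-6220 + 4*I*√674) = -372602880 + 239616*I*√674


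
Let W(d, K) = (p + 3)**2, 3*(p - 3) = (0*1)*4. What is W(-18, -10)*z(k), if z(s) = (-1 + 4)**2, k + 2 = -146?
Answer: 324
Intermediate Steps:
k = -148 (k = -2 - 146 = -148)
z(s) = 9 (z(s) = 3**2 = 9)
p = 3 (p = 3 + ((0*1)*4)/3 = 3 + (0*4)/3 = 3 + (1/3)*0 = 3 + 0 = 3)
W(d, K) = 36 (W(d, K) = (3 + 3)**2 = 6**2 = 36)
W(-18, -10)*z(k) = 36*9 = 324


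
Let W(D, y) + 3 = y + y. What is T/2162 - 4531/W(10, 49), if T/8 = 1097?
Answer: -4481151/102695 ≈ -43.636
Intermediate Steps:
T = 8776 (T = 8*1097 = 8776)
W(D, y) = -3 + 2*y (W(D, y) = -3 + (y + y) = -3 + 2*y)
T/2162 - 4531/W(10, 49) = 8776/2162 - 4531/(-3 + 2*49) = 8776*(1/2162) - 4531/(-3 + 98) = 4388/1081 - 4531/95 = -4481151/102695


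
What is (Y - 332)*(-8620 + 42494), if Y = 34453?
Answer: 1155814754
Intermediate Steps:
(Y - 332)*(-8620 + 42494) = (34453 - 332)*(-8620 + 42494) = 34121*33874 = 1155814754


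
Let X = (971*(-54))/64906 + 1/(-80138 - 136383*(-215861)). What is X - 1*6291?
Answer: -9543430370702778787/1516802579722193 ≈ -6291.8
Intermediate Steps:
X = -1225341670462624/1516802579722193 (X = -52434*1/64906 - 1/215861/(-216521) = -26217/32453 - 1/216521*(-1/215861) = -26217/32453 + 1/46738439581 = -1225341670462624/1516802579722193 ≈ -0.80785)
X - 1*6291 = -1225341670462624/1516802579722193 - 1*6291 = -1225341670462624/1516802579722193 - 6291 = -9543430370702778787/1516802579722193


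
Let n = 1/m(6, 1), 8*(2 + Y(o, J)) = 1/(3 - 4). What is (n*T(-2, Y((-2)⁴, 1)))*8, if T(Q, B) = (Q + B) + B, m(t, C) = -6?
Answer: 25/3 ≈ 8.3333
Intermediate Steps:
Y(o, J) = -17/8 (Y(o, J) = -2 + 1/(8*(3 - 4)) = -2 + (⅛)/(-1) = -2 + (⅛)*(-1) = -2 - ⅛ = -17/8)
T(Q, B) = Q + 2*B (T(Q, B) = (B + Q) + B = Q + 2*B)
n = -⅙ (n = 1/(-6) = -⅙ ≈ -0.16667)
(n*T(-2, Y((-2)⁴, 1)))*8 = -(-2 + 2*(-17/8))/6*8 = -(-2 - 17/4)/6*8 = -⅙*(-25/4)*8 = (25/24)*8 = 25/3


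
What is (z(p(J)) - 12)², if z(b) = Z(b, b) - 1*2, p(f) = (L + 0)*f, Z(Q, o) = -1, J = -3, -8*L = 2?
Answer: 225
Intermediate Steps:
L = -¼ (L = -⅛*2 = -¼ ≈ -0.25000)
p(f) = -f/4 (p(f) = (-¼ + 0)*f = -f/4)
z(b) = -3 (z(b) = -1 - 1*2 = -1 - 2 = -3)
(z(p(J)) - 12)² = (-3 - 12)² = (-15)² = 225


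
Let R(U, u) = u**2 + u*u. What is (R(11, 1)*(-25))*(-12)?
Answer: 600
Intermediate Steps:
R(U, u) = 2*u**2 (R(U, u) = u**2 + u**2 = 2*u**2)
(R(11, 1)*(-25))*(-12) = ((2*1**2)*(-25))*(-12) = ((2*1)*(-25))*(-12) = (2*(-25))*(-12) = -50*(-12) = 600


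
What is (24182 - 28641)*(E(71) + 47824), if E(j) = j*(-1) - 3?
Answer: -212917250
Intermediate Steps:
E(j) = -3 - j (E(j) = -j - 3 = -3 - j)
(24182 - 28641)*(E(71) + 47824) = (24182 - 28641)*((-3 - 1*71) + 47824) = -4459*((-3 - 71) + 47824) = -4459*(-74 + 47824) = -4459*47750 = -212917250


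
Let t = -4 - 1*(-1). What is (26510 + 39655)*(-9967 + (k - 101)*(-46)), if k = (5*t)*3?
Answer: -215102415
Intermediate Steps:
t = -3 (t = -4 + 1 = -3)
k = -45 (k = (5*(-3))*3 = -15*3 = -45)
(26510 + 39655)*(-9967 + (k - 101)*(-46)) = (26510 + 39655)*(-9967 + (-45 - 101)*(-46)) = 66165*(-9967 - 146*(-46)) = 66165*(-9967 + 6716) = 66165*(-3251) = -215102415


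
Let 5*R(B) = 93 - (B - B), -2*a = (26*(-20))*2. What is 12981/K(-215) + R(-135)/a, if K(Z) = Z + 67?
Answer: -8434209/96200 ≈ -87.674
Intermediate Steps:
a = 520 (a = -26*(-20)*2/2 = -(-260)*2 = -1/2*(-1040) = 520)
R(B) = 93/5 (R(B) = (93 - (B - B))/5 = (93 - 1*0)/5 = (93 + 0)/5 = (1/5)*93 = 93/5)
K(Z) = 67 + Z
12981/K(-215) + R(-135)/a = 12981/(67 - 215) + (93/5)/520 = 12981/(-148) + (93/5)*(1/520) = 12981*(-1/148) + 93/2600 = -12981/148 + 93/2600 = -8434209/96200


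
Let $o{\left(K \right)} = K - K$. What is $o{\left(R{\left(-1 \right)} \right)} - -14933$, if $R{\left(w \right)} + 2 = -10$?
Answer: $14933$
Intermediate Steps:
$R{\left(w \right)} = -12$ ($R{\left(w \right)} = -2 - 10 = -12$)
$o{\left(K \right)} = 0$
$o{\left(R{\left(-1 \right)} \right)} - -14933 = 0 - -14933 = 0 + 14933 = 14933$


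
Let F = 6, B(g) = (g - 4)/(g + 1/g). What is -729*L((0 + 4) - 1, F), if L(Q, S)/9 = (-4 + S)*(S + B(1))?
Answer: -59049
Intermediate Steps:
B(g) = (-4 + g)/(g + 1/g)
L(Q, S) = 9*(-4 + S)*(-3/2 + S) (L(Q, S) = 9*((-4 + S)*(S + 1*(-4 + 1)/(1 + 1**2))) = 9*((-4 + S)*(S + 1*(-3)/(1 + 1))) = 9*((-4 + S)*(S + 1*(-3)/2)) = 9*((-4 + S)*(S + 1*(1/2)*(-3))) = 9*((-4 + S)*(S - 3/2)) = 9*((-4 + S)*(-3/2 + S)) = 9*(-4 + S)*(-3/2 + S))
-729*L((0 + 4) - 1, F) = -729*(54 + 9*6**2 - 99/2*6) = -729*(54 + 9*36 - 297) = -729*(54 + 324 - 297) = -729*81 = -59049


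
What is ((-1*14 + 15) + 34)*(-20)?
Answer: -700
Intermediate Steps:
((-1*14 + 15) + 34)*(-20) = ((-14 + 15) + 34)*(-20) = (1 + 34)*(-20) = 35*(-20) = -700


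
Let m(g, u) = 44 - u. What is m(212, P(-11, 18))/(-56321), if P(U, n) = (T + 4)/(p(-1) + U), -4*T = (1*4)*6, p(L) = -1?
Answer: -263/337926 ≈ -0.00077828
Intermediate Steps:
T = -6 (T = -1*4*6/4 = -6 ≈ -6.0000)
P(U, n) = -2/(-1 + U) (P(U, n) = (-6 + 4)/(-1 + U) = -2/(-1 + U))
m(212, P(-11, 18))/(-56321) = (44 - (-2)/(-1 - 11))/(-56321) = (44 - (-2)/(-12))*(-1/56321) = (44 - (-2)*(-1)/12)*(-1/56321) = (44 - 1*1/6)*(-1/56321) = (44 - 1/6)*(-1/56321) = (263/6)*(-1/56321) = -263/337926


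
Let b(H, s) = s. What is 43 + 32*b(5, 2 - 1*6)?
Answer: -85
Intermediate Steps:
43 + 32*b(5, 2 - 1*6) = 43 + 32*(2 - 1*6) = 43 + 32*(2 - 6) = 43 + 32*(-4) = 43 - 128 = -85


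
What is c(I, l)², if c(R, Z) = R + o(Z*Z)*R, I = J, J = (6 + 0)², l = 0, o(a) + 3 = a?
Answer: 5184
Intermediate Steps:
o(a) = -3 + a
J = 36 (J = 6² = 36)
I = 36
c(R, Z) = R + R*(-3 + Z²) (c(R, Z) = R + (-3 + Z*Z)*R = R + (-3 + Z²)*R = R + R*(-3 + Z²))
c(I, l)² = (36*(-2 + 0²))² = (36*(-2 + 0))² = (36*(-2))² = (-72)² = 5184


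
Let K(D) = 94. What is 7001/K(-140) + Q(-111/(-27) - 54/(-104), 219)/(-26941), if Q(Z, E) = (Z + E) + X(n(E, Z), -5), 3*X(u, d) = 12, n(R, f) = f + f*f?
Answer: 44130655237/592594236 ≈ 74.470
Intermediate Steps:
n(R, f) = f + f**2
X(u, d) = 4 (X(u, d) = (1/3)*12 = 4)
Q(Z, E) = 4 + E + Z (Q(Z, E) = (Z + E) + 4 = (E + Z) + 4 = 4 + E + Z)
7001/K(-140) + Q(-111/(-27) - 54/(-104), 219)/(-26941) = 7001/94 + (4 + 219 + (-111/(-27) - 54/(-104)))/(-26941) = 7001*(1/94) + (4 + 219 + (-111*(-1/27) - 54*(-1/104)))*(-1/26941) = 7001/94 + (4 + 219 + (37/9 + 27/52))*(-1/26941) = 7001/94 + (4 + 219 + 2167/468)*(-1/26941) = 7001/94 + (106531/468)*(-1/26941) = 7001/94 - 106531/12608388 = 44130655237/592594236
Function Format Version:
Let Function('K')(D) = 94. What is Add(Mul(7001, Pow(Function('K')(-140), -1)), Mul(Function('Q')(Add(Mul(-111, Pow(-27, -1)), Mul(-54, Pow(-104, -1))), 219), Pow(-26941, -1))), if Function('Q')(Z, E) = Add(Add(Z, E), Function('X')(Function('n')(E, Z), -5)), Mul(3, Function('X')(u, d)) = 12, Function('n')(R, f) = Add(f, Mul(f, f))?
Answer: Rational(44130655237, 592594236) ≈ 74.470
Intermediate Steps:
Function('n')(R, f) = Add(f, Pow(f, 2))
Function('X')(u, d) = 4 (Function('X')(u, d) = Mul(Rational(1, 3), 12) = 4)
Function('Q')(Z, E) = Add(4, E, Z) (Function('Q')(Z, E) = Add(Add(Z, E), 4) = Add(Add(E, Z), 4) = Add(4, E, Z))
Add(Mul(7001, Pow(Function('K')(-140), -1)), Mul(Function('Q')(Add(Mul(-111, Pow(-27, -1)), Mul(-54, Pow(-104, -1))), 219), Pow(-26941, -1))) = Add(Mul(7001, Pow(94, -1)), Mul(Add(4, 219, Add(Mul(-111, Pow(-27, -1)), Mul(-54, Pow(-104, -1)))), Pow(-26941, -1))) = Add(Mul(7001, Rational(1, 94)), Mul(Add(4, 219, Add(Mul(-111, Rational(-1, 27)), Mul(-54, Rational(-1, 104)))), Rational(-1, 26941))) = Add(Rational(7001, 94), Mul(Add(4, 219, Add(Rational(37, 9), Rational(27, 52))), Rational(-1, 26941))) = Add(Rational(7001, 94), Mul(Add(4, 219, Rational(2167, 468)), Rational(-1, 26941))) = Add(Rational(7001, 94), Mul(Rational(106531, 468), Rational(-1, 26941))) = Add(Rational(7001, 94), Rational(-106531, 12608388)) = Rational(44130655237, 592594236)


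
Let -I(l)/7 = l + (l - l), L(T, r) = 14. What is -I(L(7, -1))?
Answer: 98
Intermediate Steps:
I(l) = -7*l (I(l) = -7*(l + (l - l)) = -7*(l + 0) = -7*l)
-I(L(7, -1)) = -(-7)*14 = -1*(-98) = 98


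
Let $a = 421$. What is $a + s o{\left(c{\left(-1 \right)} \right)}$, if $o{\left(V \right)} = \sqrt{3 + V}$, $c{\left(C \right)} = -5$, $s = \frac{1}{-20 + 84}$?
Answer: $421 + \frac{i \sqrt{2}}{64} \approx 421.0 + 0.022097 i$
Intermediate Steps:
$s = \frac{1}{64} \approx 0.015625$
$a + s o{\left(c{\left(-1 \right)} \right)} = 421 + \frac{\sqrt{3 - 5}}{64} = 421 + \frac{\sqrt{-2}}{64} = 421 + \frac{i \sqrt{2}}{64}$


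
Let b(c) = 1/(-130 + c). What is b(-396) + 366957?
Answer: 193019381/526 ≈ 3.6696e+5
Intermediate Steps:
b(-396) + 366957 = 1/(-130 - 396) + 366957 = 1/(-526) + 366957 = -1/526 + 366957 = 193019381/526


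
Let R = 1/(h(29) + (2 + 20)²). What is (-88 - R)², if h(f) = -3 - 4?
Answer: 1762068529/227529 ≈ 7744.4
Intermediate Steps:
h(f) = -7
R = 1/477 (R = 1/(-7 + (2 + 20)²) = 1/(-7 + 22²) = 1/(-7 + 484) = 1/477 ≈ 0.0020964)
(-88 - R)² = (-88 - 1*1/477)² = (-88 - 1/477)² = (-41977/477)² = 1762068529/227529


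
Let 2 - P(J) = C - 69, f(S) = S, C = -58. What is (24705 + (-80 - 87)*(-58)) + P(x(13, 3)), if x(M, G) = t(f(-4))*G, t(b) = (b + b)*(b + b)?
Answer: 34520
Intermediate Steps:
t(b) = 4*b² (t(b) = (2*b)*(2*b) = 4*b²)
x(M, G) = 64*G (x(M, G) = (4*(-4)²)*G = (4*16)*G = 64*G)
P(J) = 129 (P(J) = 2 - (-58 - 69) = 2 - 1*(-127) = 2 + 127 = 129)
(24705 + (-80 - 87)*(-58)) + P(x(13, 3)) = (24705 + (-80 - 87)*(-58)) + 129 = (24705 - 167*(-58)) + 129 = (24705 + 9686) + 129 = 34391 + 129 = 34520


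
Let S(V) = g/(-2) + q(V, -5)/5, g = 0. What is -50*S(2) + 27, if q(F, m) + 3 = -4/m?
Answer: 49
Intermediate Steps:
q(F, m) = -3 - 4/m
S(V) = -11/25 (S(V) = 0/(-2) + (-3 - 4/(-5))/5 = 0*(-½) + (-3 - 4*(-⅕))*(⅕) = 0 + (-3 + ⅘)*(⅕) = 0 - 11/5*⅕ = 0 - 11/25 = -11/25)
-50*S(2) + 27 = -50*(-11/25) + 27 = 22 + 27 = 49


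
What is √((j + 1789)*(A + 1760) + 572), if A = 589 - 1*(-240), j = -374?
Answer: √3664007 ≈ 1914.2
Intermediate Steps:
A = 829 (A = 589 + 240 = 829)
√((j + 1789)*(A + 1760) + 572) = √((-374 + 1789)*(829 + 1760) + 572) = √(1415*2589 + 572) = √(3663435 + 572) = √3664007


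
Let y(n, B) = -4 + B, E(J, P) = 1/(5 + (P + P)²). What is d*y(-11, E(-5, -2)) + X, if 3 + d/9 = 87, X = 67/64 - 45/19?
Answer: -3635015/1216 ≈ -2989.3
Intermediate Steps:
X = -1607/1216 (X = 67*(1/64) - 45*1/19 = 67/64 - 45/19 = -1607/1216 ≈ -1.3215)
d = 756 (d = -27 + 9*87 = -27 + 783 = 756)
E(J, P) = 1/(5 + 4*P²) (E(J, P) = 1/(5 + (2*P)²) = 1/(5 + 4*P²))
d*y(-11, E(-5, -2)) + X = 756*(-4 + 1/(5 + 4*(-2)²)) - 1607/1216 = 756*(-4 + 1/(5 + 4*4)) - 1607/1216 = 756*(-4 + 1/(5 + 16)) - 1607/1216 = 756*(-4 + 1/21) - 1607/1216 = 756*(-83/21) - 1607/1216 = -2988 - 1607/1216 = -3635015/1216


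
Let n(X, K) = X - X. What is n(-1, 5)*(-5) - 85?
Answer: -85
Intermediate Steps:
n(X, K) = 0
n(-1, 5)*(-5) - 85 = 0*(-5) - 85 = 0 - 85 = -85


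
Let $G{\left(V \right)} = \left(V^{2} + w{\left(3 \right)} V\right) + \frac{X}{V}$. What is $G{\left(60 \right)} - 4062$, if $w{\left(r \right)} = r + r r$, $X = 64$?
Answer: $\frac{3886}{15} \approx 259.07$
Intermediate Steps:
$w{\left(r \right)} = r + r^{2}$
$G{\left(V \right)} = V^{2} + 12 V + \frac{64}{V}$ ($G{\left(V \right)} = \left(V^{2} + 3 \left(1 + 3\right) V\right) + \frac{64}{V} = \left(V^{2} + 3 \cdot 4 V\right) + \frac{64}{V} = \left(V^{2} + 12 V\right) + \frac{64}{V} = V^{2} + 12 V + \frac{64}{V}$)
$G{\left(60 \right)} - 4062 = \frac{64 + 60^{2} \left(12 + 60\right)}{60} - 4062 = \frac{64 + 3600 \cdot 72}{60} - 4062 = \frac{64 + 259200}{60} - 4062 = \frac{1}{60} \cdot 259264 - 4062 = \frac{64816}{15} - 4062 = \frac{3886}{15}$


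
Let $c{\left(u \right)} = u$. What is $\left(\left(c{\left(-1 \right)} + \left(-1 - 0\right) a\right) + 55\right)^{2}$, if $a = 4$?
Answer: $2500$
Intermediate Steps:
$\left(\left(c{\left(-1 \right)} + \left(-1 - 0\right) a\right) + 55\right)^{2} = \left(\left(-1 + \left(-1 - 0\right) 4\right) + 55\right)^{2} = \left(\left(-1 + \left(-1 + 0\right) 4\right) + 55\right)^{2} = \left(\left(-1 - 4\right) + 55\right)^{2} = \left(-5 + 55\right)^{2} = 50^{2} = 2500$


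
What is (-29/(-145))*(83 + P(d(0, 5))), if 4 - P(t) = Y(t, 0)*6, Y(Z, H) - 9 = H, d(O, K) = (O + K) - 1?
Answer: 33/5 ≈ 6.6000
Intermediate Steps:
d(O, K) = -1 + K + O (d(O, K) = (K + O) - 1 = -1 + K + O)
Y(Z, H) = 9 + H
P(t) = -50 (P(t) = 4 - (9 + 0)*6 = 4 - 9*6 = 4 - 1*54 = 4 - 54 = -50)
(-29/(-145))*(83 + P(d(0, 5))) = (-29/(-145))*(83 - 50) = -29*(-1/145)*33 = (⅕)*33 = 33/5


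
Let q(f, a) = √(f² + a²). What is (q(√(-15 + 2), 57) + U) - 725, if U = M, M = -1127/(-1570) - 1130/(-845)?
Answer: -191818967/265330 + 2*√809 ≈ -666.06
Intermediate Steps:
M = 545283/265330 (M = -1127*(-1/1570) - 1130*(-1/845) = 1127/1570 + 226/169 = 545283/265330 ≈ 2.0551)
U = 545283/265330 ≈ 2.0551
q(f, a) = √(a² + f²)
(q(√(-15 + 2), 57) + U) - 725 = (√(57² + (√(-15 + 2))²) + 545283/265330) - 725 = (√(3249 + (√(-13))²) + 545283/265330) - 725 = (√(3249 + (I*√13)²) + 545283/265330) - 725 = (√(3249 - 13) + 545283/265330) - 725 = (√3236 + 545283/265330) - 725 = (2*√809 + 545283/265330) - 725 = (545283/265330 + 2*√809) - 725 = -191818967/265330 + 2*√809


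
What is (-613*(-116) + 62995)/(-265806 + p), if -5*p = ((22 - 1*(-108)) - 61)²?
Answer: -223505/444597 ≈ -0.50271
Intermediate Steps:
p = -4761/5 (p = -((22 - 1*(-108)) - 61)²/5 = -((22 + 108) - 61)²/5 = -(130 - 61)²/5 = -⅕*69² = -⅕*4761 = -4761/5 ≈ -952.20)
(-613*(-116) + 62995)/(-265806 + p) = (-613*(-116) + 62995)/(-265806 - 4761/5) = (71108 + 62995)/(-1333791/5) = 134103*(-5/1333791) = -223505/444597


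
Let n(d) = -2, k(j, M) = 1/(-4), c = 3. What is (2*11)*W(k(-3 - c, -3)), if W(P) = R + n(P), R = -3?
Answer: -110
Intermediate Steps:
k(j, M) = -1/4
W(P) = -5 (W(P) = -3 - 2 = -5)
(2*11)*W(k(-3 - c, -3)) = (2*11)*(-5) = 22*(-5) = -110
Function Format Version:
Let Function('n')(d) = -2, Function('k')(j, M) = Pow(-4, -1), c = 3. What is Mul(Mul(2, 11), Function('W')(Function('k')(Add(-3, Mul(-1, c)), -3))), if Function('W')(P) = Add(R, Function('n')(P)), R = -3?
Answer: -110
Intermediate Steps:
Function('k')(j, M) = Rational(-1, 4)
Function('W')(P) = -5 (Function('W')(P) = Add(-3, -2) = -5)
Mul(Mul(2, 11), Function('W')(Function('k')(Add(-3, Mul(-1, c)), -3))) = Mul(Mul(2, 11), -5) = Mul(22, -5) = -110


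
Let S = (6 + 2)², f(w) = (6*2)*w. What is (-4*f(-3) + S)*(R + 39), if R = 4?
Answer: 8944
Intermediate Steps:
f(w) = 12*w
S = 64 (S = 8² = 64)
(-4*f(-3) + S)*(R + 39) = (-48*(-3) + 64)*(4 + 39) = (-4*(-36) + 64)*43 = (144 + 64)*43 = 208*43 = 8944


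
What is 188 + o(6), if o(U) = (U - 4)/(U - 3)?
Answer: 566/3 ≈ 188.67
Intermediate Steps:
o(U) = (-4 + U)/(-3 + U)
188 + o(6) = 188 + (-4 + 6)/(-3 + 6) = 188 + 2/3 = 188 + (⅓)*2 = 188 + ⅔ = 566/3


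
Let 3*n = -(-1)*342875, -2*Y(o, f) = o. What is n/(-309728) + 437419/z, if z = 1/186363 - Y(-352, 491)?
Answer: -75757133888313973/30477130202208 ≈ -2485.7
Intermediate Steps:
Y(o, f) = -o/2
z = -32799887/186363 (z = 1/186363 - (-1)*(-352)/2 = 1/186363 - 1*176 = 1/186363 - 176 = -32799887/186363 ≈ -176.00)
n = 342875/3 (n = (-(-1)*342875)/3 = (-1*(-342875))/3 = (1/3)*342875 = 342875/3 ≈ 1.1429e+5)
n/(-309728) + 437419/z = (342875/3)/(-309728) + 437419/(-32799887/186363) = (342875/3)*(-1/309728) + 437419*(-186363/32799887) = -342875/929184 - 81518717097/32799887 = -75757133888313973/30477130202208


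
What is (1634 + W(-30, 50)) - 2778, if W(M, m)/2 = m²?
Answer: 3856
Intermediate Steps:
W(M, m) = 2*m²
(1634 + W(-30, 50)) - 2778 = (1634 + 2*50²) - 2778 = (1634 + 2*2500) - 2778 = (1634 + 5000) - 2778 = 6634 - 2778 = 3856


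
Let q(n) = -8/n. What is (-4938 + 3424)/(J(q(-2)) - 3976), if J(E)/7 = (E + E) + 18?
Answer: 757/1897 ≈ 0.39905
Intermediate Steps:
J(E) = 126 + 14*E (J(E) = 7*((E + E) + 18) = 7*(2*E + 18) = 7*(18 + 2*E) = 126 + 14*E)
(-4938 + 3424)/(J(q(-2)) - 3976) = (-4938 + 3424)/((126 + 14*(-8/(-2))) - 3976) = -1514/((126 + 14*(-8*(-½))) - 3976) = -1514/((126 + 14*4) - 3976) = -1514/((126 + 56) - 3976) = -1514/(182 - 3976) = -1514/(-3794) = -1514*(-1/3794) = 757/1897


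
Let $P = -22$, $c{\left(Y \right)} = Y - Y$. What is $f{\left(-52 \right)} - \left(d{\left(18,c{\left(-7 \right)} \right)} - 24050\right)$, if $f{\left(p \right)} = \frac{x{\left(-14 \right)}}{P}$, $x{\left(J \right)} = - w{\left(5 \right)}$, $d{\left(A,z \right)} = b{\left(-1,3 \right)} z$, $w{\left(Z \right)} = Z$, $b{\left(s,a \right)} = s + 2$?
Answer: $\frac{529105}{22} \approx 24050.0$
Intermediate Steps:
$b{\left(s,a \right)} = 2 + s$
$c{\left(Y \right)} = 0$
$d{\left(A,z \right)} = z$ ($d{\left(A,z \right)} = \left(2 - 1\right) z = 1 z = z$)
$x{\left(J \right)} = -5$ ($x{\left(J \right)} = \left(-1\right) 5 = -5$)
$f{\left(p \right)} = \frac{5}{22}$ ($f{\left(p \right)} = - \frac{5}{-22} = \left(-5\right) \left(- \frac{1}{22}\right) = \frac{5}{22}$)
$f{\left(-52 \right)} - \left(d{\left(18,c{\left(-7 \right)} \right)} - 24050\right) = \frac{5}{22} - \left(0 - 24050\right) = \frac{5}{22} - -24050 = \frac{5}{22} + 24050 = \frac{529105}{22}$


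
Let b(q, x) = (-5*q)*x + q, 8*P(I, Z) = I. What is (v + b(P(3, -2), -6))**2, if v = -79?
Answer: 290521/64 ≈ 4539.4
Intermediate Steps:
P(I, Z) = I/8
b(q, x) = q - 5*q*x (b(q, x) = -5*q*x + q = q - 5*q*x)
(v + b(P(3, -2), -6))**2 = (-79 + ((1/8)*3)*(1 - 5*(-6)))**2 = (-79 + 3*(1 + 30)/8)**2 = (-79 + (3/8)*31)**2 = (-79 + 93/8)**2 = (-539/8)**2 = 290521/64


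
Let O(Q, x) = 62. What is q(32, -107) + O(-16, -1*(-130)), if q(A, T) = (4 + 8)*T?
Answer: -1222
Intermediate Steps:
q(A, T) = 12*T
q(32, -107) + O(-16, -1*(-130)) = 12*(-107) + 62 = -1284 + 62 = -1222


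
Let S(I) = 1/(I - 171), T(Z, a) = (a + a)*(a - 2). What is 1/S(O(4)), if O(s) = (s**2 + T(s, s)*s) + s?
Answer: -87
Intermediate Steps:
T(Z, a) = 2*a*(-2 + a) (T(Z, a) = (2*a)*(-2 + a) = 2*a*(-2 + a))
O(s) = s + s**2 + 2*s**2*(-2 + s) (O(s) = (s**2 + (2*s*(-2 + s))*s) + s = (s**2 + 2*s**2*(-2 + s)) + s = s + s**2 + 2*s**2*(-2 + s))
S(I) = 1/(-171 + I)
1/S(O(4)) = 1/(1/(-171 + 4*(1 + 4 + 2*4*(-2 + 4)))) = 1/(1/(-171 + 4*(1 + 4 + 2*4*2))) = 1/(1/(-171 + 4*(1 + 4 + 16))) = 1/(1/(-171 + 4*21)) = 1/(1/(-171 + 84)) = 1/(1/(-87)) = 1/(-1/87) = -87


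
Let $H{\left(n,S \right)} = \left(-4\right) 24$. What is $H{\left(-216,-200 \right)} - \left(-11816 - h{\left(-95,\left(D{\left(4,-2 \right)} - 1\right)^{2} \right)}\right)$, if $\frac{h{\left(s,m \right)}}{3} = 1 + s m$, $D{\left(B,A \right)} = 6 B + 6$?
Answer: $-227962$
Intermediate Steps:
$H{\left(n,S \right)} = -96$
$D{\left(B,A \right)} = 6 + 6 B$
$h{\left(s,m \right)} = 3 + 3 m s$ ($h{\left(s,m \right)} = 3 \left(1 + s m\right) = 3 \left(1 + m s\right) = 3 + 3 m s$)
$H{\left(-216,-200 \right)} - \left(-11816 - h{\left(-95,\left(D{\left(4,-2 \right)} - 1\right)^{2} \right)}\right) = -96 - \left(-11816 - \left(3 + 3 \left(\left(6 + 6 \cdot 4\right) - 1\right)^{2} \left(-95\right)\right)\right) = -96 - \left(-11816 - \left(3 + 3 \left(\left(6 + 24\right) - 1\right)^{2} \left(-95\right)\right)\right) = -96 - \left(-11816 - \left(3 + 3 \left(30 - 1\right)^{2} \left(-95\right)\right)\right) = -96 - \left(-11816 - \left(3 + 3 \cdot 29^{2} \left(-95\right)\right)\right) = -96 - \left(-11816 - \left(3 + 3 \cdot 841 \left(-95\right)\right)\right) = -96 - \left(-11816 - \left(3 - 239685\right)\right) = -96 - \left(-11816 - -239682\right) = -96 - \left(-11816 + 239682\right) = -96 - 227866 = -227962$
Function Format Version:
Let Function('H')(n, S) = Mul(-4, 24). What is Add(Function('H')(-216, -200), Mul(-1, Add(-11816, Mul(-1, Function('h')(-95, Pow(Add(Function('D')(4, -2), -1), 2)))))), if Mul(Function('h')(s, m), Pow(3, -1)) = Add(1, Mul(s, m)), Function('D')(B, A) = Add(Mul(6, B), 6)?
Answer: -227962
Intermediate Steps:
Function('H')(n, S) = -96
Function('D')(B, A) = Add(6, Mul(6, B))
Function('h')(s, m) = Add(3, Mul(3, m, s)) (Function('h')(s, m) = Mul(3, Add(1, Mul(s, m))) = Mul(3, Add(1, Mul(m, s))) = Add(3, Mul(3, m, s)))
Add(Function('H')(-216, -200), Mul(-1, Add(-11816, Mul(-1, Function('h')(-95, Pow(Add(Function('D')(4, -2), -1), 2)))))) = Add(-96, Mul(-1, Add(-11816, Mul(-1, Add(3, Mul(3, Pow(Add(Add(6, Mul(6, 4)), -1), 2), -95)))))) = Add(-96, Mul(-1, Add(-11816, Mul(-1, Add(3, Mul(3, Pow(Add(Add(6, 24), -1), 2), -95)))))) = Add(-96, Mul(-1, Add(-11816, Mul(-1, Add(3, Mul(3, Pow(Add(30, -1), 2), -95)))))) = Add(-96, Mul(-1, Add(-11816, Mul(-1, Add(3, Mul(3, Pow(29, 2), -95)))))) = Add(-96, Mul(-1, Add(-11816, Mul(-1, Add(3, Mul(3, 841, -95)))))) = Add(-96, Mul(-1, Add(-11816, Mul(-1, Add(3, -239685))))) = Add(-96, Mul(-1, Add(-11816, Mul(-1, -239682)))) = Add(-96, Mul(-1, Add(-11816, 239682))) = Add(-96, Mul(-1, 227866)) = Add(-96, -227866) = -227962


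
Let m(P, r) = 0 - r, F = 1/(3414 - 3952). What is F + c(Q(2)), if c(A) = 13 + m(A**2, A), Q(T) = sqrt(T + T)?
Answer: 5917/538 ≈ 10.998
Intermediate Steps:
Q(T) = sqrt(2)*sqrt(T) (Q(T) = sqrt(2*T) = sqrt(2)*sqrt(T))
F = -1/538 (F = 1/(-538) = -1/538 ≈ -0.0018587)
m(P, r) = -r
c(A) = 13 - A
F + c(Q(2)) = -1/538 + (13 - sqrt(2)*sqrt(2)) = -1/538 + (13 - 1*2) = -1/538 + (13 - 2) = -1/538 + 11 = 5917/538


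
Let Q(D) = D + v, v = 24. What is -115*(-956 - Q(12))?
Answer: 114080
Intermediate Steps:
Q(D) = 24 + D (Q(D) = D + 24 = 24 + D)
-115*(-956 - Q(12)) = -115*(-956 - (24 + 12)) = -115*(-956 - 1*36) = -115*(-956 - 36) = -115*(-992) = 114080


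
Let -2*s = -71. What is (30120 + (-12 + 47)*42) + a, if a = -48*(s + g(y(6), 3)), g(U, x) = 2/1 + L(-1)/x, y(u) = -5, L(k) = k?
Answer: 29806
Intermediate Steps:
s = 71/2 (s = -½*(-71) = 71/2 ≈ 35.500)
g(U, x) = 2 - 1/x (g(U, x) = 2/1 - 1/x = 2*1 - 1/x = 2 - 1/x)
a = -1784 (a = -48*(71/2 + (2 - 1/3)) = -48*(71/2 + (2 - 1*⅓)) = -48*(71/2 + (2 - ⅓)) = -48*(71/2 + 5/3) = -48*223/6 = -1784)
(30120 + (-12 + 47)*42) + a = (30120 + (-12 + 47)*42) - 1784 = (30120 + 35*42) - 1784 = (30120 + 1470) - 1784 = 31590 - 1784 = 29806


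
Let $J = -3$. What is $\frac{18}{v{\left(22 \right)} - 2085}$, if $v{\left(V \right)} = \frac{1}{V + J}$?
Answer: $- \frac{171}{19807} \approx -0.0086333$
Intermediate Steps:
$v{\left(V \right)} = \frac{1}{-3 + V}$ ($v{\left(V \right)} = \frac{1}{V - 3} = \frac{1}{-3 + V}$)
$\frac{18}{v{\left(22 \right)} - 2085} = \frac{18}{\frac{1}{-3 + 22} - 2085} = \frac{18}{\frac{1}{19} - 2085} = \frac{18}{- \frac{39614}{19}} = 18 \left(- \frac{19}{39614}\right) = - \frac{171}{19807}$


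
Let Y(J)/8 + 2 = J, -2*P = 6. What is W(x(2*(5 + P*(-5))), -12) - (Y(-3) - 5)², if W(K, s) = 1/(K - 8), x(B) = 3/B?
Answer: -641965/317 ≈ -2025.1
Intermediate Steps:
P = -3 (P = -½*6 = -3)
Y(J) = -16 + 8*J
W(K, s) = 1/(-8 + K)
W(x(2*(5 + P*(-5))), -12) - (Y(-3) - 5)² = 1/(-8 + 3/((2*(5 - 3*(-5))))) - ((-16 + 8*(-3)) - 5)² = 1/(-8 + 3/((2*(5 + 15)))) - ((-16 - 24) - 5)² = 1/(-8 + 3/((2*20))) - (-40 - 5)² = 1/(-8 + 3/40) - 1*(-45)² = 1/(-8 + 3*(1/40)) - 1*2025 = 1/(-8 + 3/40) - 2025 = 1/(-317/40) - 2025 = -40/317 - 2025 = -641965/317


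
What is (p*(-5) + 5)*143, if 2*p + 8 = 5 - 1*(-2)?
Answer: 2145/2 ≈ 1072.5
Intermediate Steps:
p = -1/2 (p = -4 + (5 - 1*(-2))/2 = -4 + (5 + 2)/2 = -4 + (1/2)*7 = -4 + 7/2 = -1/2 ≈ -0.50000)
(p*(-5) + 5)*143 = (-1/2*(-5) + 5)*143 = (5/2 + 5)*143 = (15/2)*143 = 2145/2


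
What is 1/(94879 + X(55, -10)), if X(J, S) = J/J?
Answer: 1/94880 ≈ 1.0540e-5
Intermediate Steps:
X(J, S) = 1
1/(94879 + X(55, -10)) = 1/(94879 + 1) = 1/94880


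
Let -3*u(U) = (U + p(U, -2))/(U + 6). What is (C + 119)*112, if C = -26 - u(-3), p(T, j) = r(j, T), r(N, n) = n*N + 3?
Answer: 31472/3 ≈ 10491.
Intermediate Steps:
r(N, n) = 3 + N*n (r(N, n) = N*n + 3 = 3 + N*n)
p(T, j) = 3 + T*j (p(T, j) = 3 + j*T = 3 + T*j)
u(U) = -(3 - U)/(3*(6 + U)) (u(U) = -(U + (3 + U*(-2)))/(3*(U + 6)) = -(U + (3 - 2*U))/(3*(6 + U)) = -(3 - U)/(3*(6 + U)))
C = -76/3 (C = -26 - (-3 - 3)/(3*(6 - 3)) = -26 - (-6)/(3*3) = -26 - 1*(-2/3) = -26 + 2/3 = -76/3 ≈ -25.333)
(C + 119)*112 = (-76/3 + 119)*112 = (281/3)*112 = 31472/3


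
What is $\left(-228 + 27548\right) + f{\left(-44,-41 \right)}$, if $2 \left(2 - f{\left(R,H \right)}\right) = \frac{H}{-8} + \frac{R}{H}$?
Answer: $\frac{17921199}{656} \approx 27319.0$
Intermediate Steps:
$f{\left(R,H \right)} = 2 + \frac{H}{16} - \frac{R}{2 H}$ ($f{\left(R,H \right)} = 2 - \frac{\frac{H}{-8} + \frac{R}{H}}{2} = 2 - \frac{H \left(- \frac{1}{8}\right) + \frac{R}{H}}{2} = 2 - \frac{- \frac{H}{8} + \frac{R}{H}}{2} = 2 + \left(\frac{H}{16} - \frac{R}{2 H}\right) = 2 + \frac{H}{16} - \frac{R}{2 H}$)
$\left(-228 + 27548\right) + f{\left(-44,-41 \right)} = \left(-228 + 27548\right) + \left(2 + \frac{1}{16} \left(-41\right) - - \frac{22}{-41}\right) = 27320 - \left(\frac{9}{16} + \frac{22}{41}\right) = 27320 - \frac{721}{656} = \frac{17921199}{656}$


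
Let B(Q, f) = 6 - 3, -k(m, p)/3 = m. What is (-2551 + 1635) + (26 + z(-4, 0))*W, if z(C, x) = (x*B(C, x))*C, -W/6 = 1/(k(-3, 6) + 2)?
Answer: -10232/11 ≈ -930.18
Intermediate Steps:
k(m, p) = -3*m
B(Q, f) = 3
W = -6/11 (W = -6/(-3*(-3) + 2) = -6/(9 + 2) = -6/11 ≈ -0.54545)
z(C, x) = 3*C*x (z(C, x) = (x*3)*C = (3*x)*C = 3*C*x)
(-2551 + 1635) + (26 + z(-4, 0))*W = (-2551 + 1635) + (26 + 3*(-4)*0)*(-6/11) = -916 + (26 + 0)*(-6/11) = -916 + 26*(-6/11) = -916 - 156/11 = -10232/11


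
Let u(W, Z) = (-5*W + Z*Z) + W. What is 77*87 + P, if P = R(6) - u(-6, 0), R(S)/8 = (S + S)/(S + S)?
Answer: 6683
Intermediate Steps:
R(S) = 8 (R(S) = 8*((S + S)/(S + S)) = 8*((2*S)/((2*S))) = 8*((2*S)*(1/(2*S))) = 8*1 = 8)
u(W, Z) = Z² - 4*W (u(W, Z) = (-5*W + Z²) + W = (Z² - 5*W) + W = Z² - 4*W)
P = -16 (P = 8 - (0² - 4*(-6)) = 8 - (0 + 24) = 8 - 1*24 = 8 - 24 = -16)
77*87 + P = 77*87 - 16 = 6699 - 16 = 6683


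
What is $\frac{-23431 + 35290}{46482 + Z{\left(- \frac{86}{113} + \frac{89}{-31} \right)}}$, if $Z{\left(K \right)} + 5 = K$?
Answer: $\frac{41542077}{162796208} \approx 0.25518$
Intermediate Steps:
$Z{\left(K \right)} = -5 + K$
$\frac{-23431 + 35290}{46482 + Z{\left(- \frac{86}{113} + \frac{89}{-31} \right)}} = \frac{-23431 + 35290}{46482 + \left(-5 + \left(- \frac{86}{113} + \frac{89}{-31}\right)\right)} = \frac{11859}{46482 + \left(-5 + \left(\left(-86\right) \frac{1}{113} + 89 \left(- \frac{1}{31}\right)\right)\right)} = \frac{11859}{46482 - \frac{30238}{3503}} = \frac{11859}{\frac{162796208}{3503}} = 11859 \cdot \frac{3503}{162796208} = \frac{41542077}{162796208}$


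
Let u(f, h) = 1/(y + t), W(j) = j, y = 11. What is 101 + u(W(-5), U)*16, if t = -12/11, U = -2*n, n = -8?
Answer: 11185/109 ≈ 102.61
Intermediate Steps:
U = 16 (U = -2*(-8) = 16)
t = -12/11 (t = -12*1/11 = -12/11 ≈ -1.0909)
u(f, h) = 11/109 (u(f, h) = 1/(11 - 12/11) = 1/(109/11) = 11/109)
101 + u(W(-5), U)*16 = 101 + (11/109)*16 = 101 + 176/109 = 11185/109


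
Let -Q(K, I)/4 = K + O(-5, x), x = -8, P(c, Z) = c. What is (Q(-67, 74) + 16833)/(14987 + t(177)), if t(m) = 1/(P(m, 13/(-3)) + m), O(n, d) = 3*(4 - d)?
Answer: 6002778/5305399 ≈ 1.1314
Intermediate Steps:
O(n, d) = 12 - 3*d
Q(K, I) = -144 - 4*K (Q(K, I) = -4*(K + (12 - 3*(-8))) = -4*(K + (12 + 24)) = -4*(K + 36) = -4*(36 + K) = -144 - 4*K)
t(m) = 1/(2*m) (t(m) = 1/(m + m) = 1/(2*m))
(Q(-67, 74) + 16833)/(14987 + t(177)) = ((-144 - 4*(-67)) + 16833)/(14987 + (½)/177) = ((-144 + 268) + 16833)/(14987 + (½)*(1/177)) = (124 + 16833)/(14987 + 1/354) = 16957/(5305399/354) = 16957*(354/5305399) = 6002778/5305399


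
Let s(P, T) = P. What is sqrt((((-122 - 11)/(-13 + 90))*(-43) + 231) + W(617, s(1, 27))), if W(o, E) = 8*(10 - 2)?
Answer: sqrt(44682)/11 ≈ 19.216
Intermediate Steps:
W(o, E) = 64 (W(o, E) = 8*8 = 64)
sqrt((((-122 - 11)/(-13 + 90))*(-43) + 231) + W(617, s(1, 27))) = sqrt((((-122 - 11)/(-13 + 90))*(-43) + 231) + 64) = sqrt((-133/77*(-43) + 231) + 64) = sqrt((-133*1/77*(-43) + 231) + 64) = sqrt((-19/11*(-43) + 231) + 64) = sqrt((817/11 + 231) + 64) = sqrt(3358/11 + 64) = sqrt(4062/11) = sqrt(44682)/11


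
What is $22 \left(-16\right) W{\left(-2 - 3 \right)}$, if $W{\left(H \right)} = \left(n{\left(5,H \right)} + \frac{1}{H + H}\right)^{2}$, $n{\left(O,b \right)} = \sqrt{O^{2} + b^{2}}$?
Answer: $- \frac{440088}{25} + 352 \sqrt{2} \approx -17106.0$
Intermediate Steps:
$W{\left(H \right)} = \left(\sqrt{25 + H^{2}} + \frac{1}{2 H}\right)^{2}$ ($W{\left(H \right)} = \left(\sqrt{5^{2} + H^{2}} + \frac{1}{H + H}\right)^{2} = \left(\sqrt{25 + H^{2}} + \frac{1}{2 H}\right)^{2}$)
$22 \left(-16\right) W{\left(-2 - 3 \right)} = 22 \left(-16\right) \frac{\left(1 + 2 \left(-2 - 3\right) \sqrt{25 + \left(-2 - 3\right)^{2}}\right)^{2}}{4 \left(-2 - 3\right)^{2}} = - 352 \frac{\left(1 + 2 \left(-2 - 3\right) \sqrt{25 + \left(-2 - 3\right)^{2}}\right)^{2}}{4 \left(-2 - 3\right)^{2}} = - 352 \frac{\left(1 + 2 \left(-5\right) \sqrt{25 + \left(-5\right)^{2}}\right)^{2}}{4 \cdot 25} = - 352 \cdot \frac{1}{4} \cdot \frac{1}{25} \left(1 + 2 \left(-5\right) \sqrt{25 + 25}\right)^{2} = - 352 \cdot \frac{1}{4} \cdot \frac{1}{25} \left(1 + 2 \left(-5\right) \sqrt{50}\right)^{2} = - 352 \cdot \frac{1}{4} \cdot \frac{1}{25} \left(1 + 2 \left(-5\right) 5 \sqrt{2}\right)^{2} = - 352 \cdot \frac{1}{4} \cdot \frac{1}{25} \left(1 - 50 \sqrt{2}\right)^{2} = - 352 \frac{\left(1 - 50 \sqrt{2}\right)^{2}}{100} = - \frac{88 \left(1 - 50 \sqrt{2}\right)^{2}}{25}$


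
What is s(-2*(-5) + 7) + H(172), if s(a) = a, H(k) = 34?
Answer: 51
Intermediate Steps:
s(-2*(-5) + 7) + H(172) = (-2*(-5) + 7) + 34 = (10 + 7) + 34 = 17 + 34 = 51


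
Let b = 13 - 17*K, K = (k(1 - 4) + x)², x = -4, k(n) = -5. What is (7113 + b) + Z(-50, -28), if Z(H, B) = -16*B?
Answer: 6197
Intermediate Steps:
K = 81 (K = (-5 - 4)² = (-9)² = 81)
b = -1364 (b = 13 - 17*81 = 13 - 1377 = -1364)
(7113 + b) + Z(-50, -28) = (7113 - 1364) - 16*(-28) = 5749 + 448 = 6197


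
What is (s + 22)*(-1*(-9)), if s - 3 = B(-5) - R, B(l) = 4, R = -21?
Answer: 450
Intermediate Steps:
s = 28 (s = 3 + (4 - 1*(-21)) = 3 + (4 + 21) = 3 + 25 = 28)
(s + 22)*(-1*(-9)) = (28 + 22)*(-1*(-9)) = 50*9 = 450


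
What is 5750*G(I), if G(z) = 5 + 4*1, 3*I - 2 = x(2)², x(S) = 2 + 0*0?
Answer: 51750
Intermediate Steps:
x(S) = 2 (x(S) = 2 + 0 = 2)
I = 2 (I = ⅔ + (⅓)*2² = ⅔ + (⅓)*4 = ⅔ + 4/3 = 2)
G(z) = 9 (G(z) = 5 + 4 = 9)
5750*G(I) = 5750*9 = 51750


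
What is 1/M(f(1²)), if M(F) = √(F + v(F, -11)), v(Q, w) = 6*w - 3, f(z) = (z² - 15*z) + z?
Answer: -I*√82/82 ≈ -0.11043*I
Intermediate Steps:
f(z) = z² - 14*z
v(Q, w) = -3 + 6*w
M(F) = √(-69 + F) (M(F) = √(F + (-3 + 6*(-11))) = √(F + (-3 - 66)) = √(F - 69) = √(-69 + F))
1/M(f(1²)) = 1/(√(-69 + 1²*(-14 + 1²))) = 1/(√(-69 + 1*(-14 + 1))) = 1/(√(-69 + 1*(-13))) = 1/(√(-69 - 13)) = 1/(√(-82)) = 1/(I*√82) = -I*√82/82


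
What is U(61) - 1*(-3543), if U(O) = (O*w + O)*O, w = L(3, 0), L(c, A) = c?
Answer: 18427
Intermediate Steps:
w = 3
U(O) = 4*O**2 (U(O) = (O*3 + O)*O = (3*O + O)*O = (4*O)*O = 4*O**2)
U(61) - 1*(-3543) = 4*61**2 - 1*(-3543) = 4*3721 + 3543 = 14884 + 3543 = 18427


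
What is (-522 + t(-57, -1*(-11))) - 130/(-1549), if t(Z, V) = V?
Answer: -791409/1549 ≈ -510.92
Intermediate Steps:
(-522 + t(-57, -1*(-11))) - 130/(-1549) = (-522 - 1*(-11)) - 130/(-1549) = (-522 + 11) - 130*(-1/1549) = -511 + 130/1549 = -791409/1549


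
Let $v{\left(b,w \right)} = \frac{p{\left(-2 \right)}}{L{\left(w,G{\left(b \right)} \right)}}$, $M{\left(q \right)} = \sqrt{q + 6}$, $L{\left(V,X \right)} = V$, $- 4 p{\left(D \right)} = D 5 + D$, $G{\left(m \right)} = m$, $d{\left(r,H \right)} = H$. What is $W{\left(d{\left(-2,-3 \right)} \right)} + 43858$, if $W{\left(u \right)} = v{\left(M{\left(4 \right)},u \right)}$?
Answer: $43857$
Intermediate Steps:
$p{\left(D \right)} = - \frac{3 D}{2}$ ($p{\left(D \right)} = - \frac{D 5 + D}{4} = - \frac{5 D + D}{4} = - \frac{6 D}{4} = - \frac{3 D}{2}$)
$M{\left(q \right)} = \sqrt{6 + q}$
$v{\left(b,w \right)} = \frac{3}{w}$ ($v{\left(b,w \right)} = \frac{\left(- \frac{3}{2}\right) \left(-2\right)}{w} = \frac{3}{w}$)
$W{\left(u \right)} = \frac{3}{u}$
$W{\left(d{\left(-2,-3 \right)} \right)} + 43858 = \frac{3}{-3} + 43858 = 3 \left(- \frac{1}{3}\right) + 43858 = -1 + 43858 = 43857$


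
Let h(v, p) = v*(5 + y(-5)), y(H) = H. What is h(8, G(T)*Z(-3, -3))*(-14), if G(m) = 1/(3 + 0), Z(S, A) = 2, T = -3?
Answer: 0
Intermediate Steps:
G(m) = ⅓ (G(m) = 1/3 = ⅓)
h(v, p) = 0 (h(v, p) = v*(5 - 5) = v*0 = 0)
h(8, G(T)*Z(-3, -3))*(-14) = 0*(-14) = 0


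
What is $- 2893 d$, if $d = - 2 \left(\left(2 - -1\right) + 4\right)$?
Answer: $40502$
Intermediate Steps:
$d = -14$ ($d = - 2 \left(\left(2 + 1\right) + 4\right) = - 2 \left(3 + 4\right) = \left(-2\right) 7 = -14$)
$- 2893 d = \left(-2893\right) \left(-14\right) = 40502$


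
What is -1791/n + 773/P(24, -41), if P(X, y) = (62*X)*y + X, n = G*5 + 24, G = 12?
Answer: -1301039/60984 ≈ -21.334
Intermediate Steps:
n = 84 (n = 12*5 + 24 = 60 + 24 = 84)
P(X, y) = X + 62*X*y (P(X, y) = 62*X*y + X = X + 62*X*y)
-1791/n + 773/P(24, -41) = -1791/84 + 773/((24*(1 + 62*(-41)))) = -1791*1/84 + 773/((24*(1 - 2542))) = -597/28 + 773/((24*(-2541))) = -597/28 + 773/(-60984) = -597/28 + 773*(-1/60984) = -597/28 - 773/60984 = -1301039/60984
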